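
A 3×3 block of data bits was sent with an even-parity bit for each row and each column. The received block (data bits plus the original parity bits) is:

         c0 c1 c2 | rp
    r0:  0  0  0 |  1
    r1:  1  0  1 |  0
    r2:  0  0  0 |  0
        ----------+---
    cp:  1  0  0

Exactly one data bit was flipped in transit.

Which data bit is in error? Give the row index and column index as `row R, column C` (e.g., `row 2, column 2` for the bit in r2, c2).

Recompute each row's even parity and compare to rp:
  r0: data parity 0, sent rp 1 → mismatch
  r1: data parity 0, sent rp 0 → ok
  r2: data parity 0, sent rp 0 → ok
Recompute each column's even parity and compare to cp:
  c0: data parity 1, sent cp 1 → ok
  c1: data parity 0, sent cp 0 → ok
  c2: data parity 1, sent cp 0 → mismatch
Exactly one row (r0) and one column (c2) fail → the flipped bit is at their intersection.

row 0, column 2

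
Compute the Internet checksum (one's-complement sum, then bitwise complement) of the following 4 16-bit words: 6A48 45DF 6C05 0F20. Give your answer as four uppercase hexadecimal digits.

One's-complement addition (fold any carry out of bit 15 back into bit 0):
  0x6A48 + 0x45DF = 0x0B027
  0xB027 + 0x6C05 = 0x11C2C → wrap carry → 0x1C2D
  0x1C2D + 0x0F20 = 0x02B4D
One's-complement sum = 0x2B4D.
Checksum = ~0x2B4D & 0xFFFF = 0xD4B2.

D4B2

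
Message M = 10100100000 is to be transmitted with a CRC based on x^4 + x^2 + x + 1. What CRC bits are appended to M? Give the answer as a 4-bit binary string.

1011

Append 4 zeros: 101001000000000. Divide by 10111 (XOR where the leading bit is 1):
  pos 0: 10100 XOR 10111 = 00011
  pos 3: 11100 XOR 10111 = 01011
  pos 4: 10110 XOR 10111 = 00001
  pos 8: 10000 XOR 10111 = 00111
  pos 10: 11100 XOR 10111 = 01011
Remainder (last 4 bits) = 1011. This is the CRC / FCS.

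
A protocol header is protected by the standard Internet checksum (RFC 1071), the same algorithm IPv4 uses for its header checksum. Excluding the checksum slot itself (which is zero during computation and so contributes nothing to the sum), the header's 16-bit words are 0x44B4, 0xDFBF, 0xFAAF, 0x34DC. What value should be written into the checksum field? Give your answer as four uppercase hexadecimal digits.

One's-complement addition (fold any carry out of bit 15 back into bit 0):
  0x44B4 + 0xDFBF = 0x12473 → wrap carry → 0x2474
  0x2474 + 0xFAAF = 0x11F23 → wrap carry → 0x1F24
  0x1F24 + 0x34DC = 0x05400
One's-complement sum = 0x5400.
Checksum = ~0x5400 & 0xFFFF = 0xABFF.

ABFF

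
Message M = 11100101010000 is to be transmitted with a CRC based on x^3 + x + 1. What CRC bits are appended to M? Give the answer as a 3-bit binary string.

Append 3 zeros: 11100101010000000. Divide by 1011 (XOR where the leading bit is 1):
  pos 0: 1110 XOR 1011 = 0101
  pos 1: 1010 XOR 1011 = 0001
  pos 4: 1101 XOR 1011 = 0110
  pos 5: 1100 XOR 1011 = 0111
  pos 6: 1111 XOR 1011 = 0100
  pos 7: 1000 XOR 1011 = 0011
  pos 9: 1100 XOR 1011 = 0111
  pos 10: 1110 XOR 1011 = 0101
  pos 11: 1010 XOR 1011 = 0001
Remainder (last 3 bits) = 100. This is the CRC / FCS.

100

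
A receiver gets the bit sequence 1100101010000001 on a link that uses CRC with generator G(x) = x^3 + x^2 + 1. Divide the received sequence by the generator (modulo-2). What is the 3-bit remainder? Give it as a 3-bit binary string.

Modulo-2 division of 1100101010000001 by 1101:
  pos 0: 1100 XOR 1101 = 0001
  pos 3: 1101 XOR 1101 = 0000
  pos 8: 1000 XOR 1101 = 0101
  pos 9: 1010 XOR 1101 = 0111
  pos 10: 1110 XOR 1101 = 0011
  pos 12: 1101 XOR 1101 = 0000
Remainder = 000 (zero — the frame passes the CRC check).

000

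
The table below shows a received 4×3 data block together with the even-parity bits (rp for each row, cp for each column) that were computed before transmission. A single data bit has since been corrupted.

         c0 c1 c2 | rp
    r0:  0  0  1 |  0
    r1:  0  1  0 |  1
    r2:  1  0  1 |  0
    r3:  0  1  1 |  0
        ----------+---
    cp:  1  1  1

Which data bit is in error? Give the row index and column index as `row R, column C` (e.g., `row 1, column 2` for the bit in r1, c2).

row 0, column 1

Recompute each row's even parity and compare to rp:
  r0: data parity 1, sent rp 0 → mismatch
  r1: data parity 1, sent rp 1 → ok
  r2: data parity 0, sent rp 0 → ok
  r3: data parity 0, sent rp 0 → ok
Recompute each column's even parity and compare to cp:
  c0: data parity 1, sent cp 1 → ok
  c1: data parity 0, sent cp 1 → mismatch
  c2: data parity 1, sent cp 1 → ok
Exactly one row (r0) and one column (c1) fail → the flipped bit is at their intersection.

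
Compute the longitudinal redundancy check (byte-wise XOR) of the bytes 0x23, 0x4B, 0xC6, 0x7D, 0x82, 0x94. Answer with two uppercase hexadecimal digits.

XOR the bytes together:
  start with 0x23
  0x23 ⊕ 0x4B = 0x68
  0x68 ⊕ 0xC6 = 0xAE
  0xAE ⊕ 0x7D = 0xD3
  0xD3 ⊕ 0x82 = 0x51
  0x51 ⊕ 0x94 = 0xC5

C5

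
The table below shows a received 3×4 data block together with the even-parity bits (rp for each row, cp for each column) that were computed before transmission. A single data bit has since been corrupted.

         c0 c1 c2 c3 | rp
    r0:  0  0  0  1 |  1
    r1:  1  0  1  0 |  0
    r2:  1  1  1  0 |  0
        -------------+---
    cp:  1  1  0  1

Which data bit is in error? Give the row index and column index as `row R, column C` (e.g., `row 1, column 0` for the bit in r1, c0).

row 2, column 0

Recompute each row's even parity and compare to rp:
  r0: data parity 1, sent rp 1 → ok
  r1: data parity 0, sent rp 0 → ok
  r2: data parity 1, sent rp 0 → mismatch
Recompute each column's even parity and compare to cp:
  c0: data parity 0, sent cp 1 → mismatch
  c1: data parity 1, sent cp 1 → ok
  c2: data parity 0, sent cp 0 → ok
  c3: data parity 1, sent cp 1 → ok
Exactly one row (r2) and one column (c0) fail → the flipped bit is at their intersection.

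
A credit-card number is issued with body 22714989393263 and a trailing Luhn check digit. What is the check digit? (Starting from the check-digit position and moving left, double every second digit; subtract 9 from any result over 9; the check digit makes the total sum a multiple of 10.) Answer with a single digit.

Partial digits right→left: 3 6 2 3 9 3 9 8 9 4 1 7 2 2
Double every second digit counting from the check-digit position (so the 1st, 3rd, 5th, ... of the partial from the right).
  doubled (with −9 where >9): 6 4 9 9 9 2 4 → sum 43
  kept as-is: 6 3 3 8 4 7 2 → sum 33
Total = 43 + 33 = 76.
Check digit = (10 − (76 mod 10)) mod 10 = 4.

4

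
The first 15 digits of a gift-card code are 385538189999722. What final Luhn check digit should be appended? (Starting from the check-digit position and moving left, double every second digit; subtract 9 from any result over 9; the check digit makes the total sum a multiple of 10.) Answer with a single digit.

9

Partial digits right→left: 2 2 7 9 9 9 9 8 1 8 3 5 5 8 3
Double every second digit counting from the check-digit position (so the 1st, 3rd, 5th, ... of the partial from the right).
  doubled (with −9 where >9): 4 5 9 9 2 6 1 6 → sum 42
  kept as-is: 2 9 9 8 8 5 8 → sum 49
Total = 42 + 49 = 91.
Check digit = (10 − (91 mod 10)) mod 10 = 9.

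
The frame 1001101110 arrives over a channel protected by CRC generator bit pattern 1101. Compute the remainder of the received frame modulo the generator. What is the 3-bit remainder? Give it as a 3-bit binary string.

Modulo-2 division of 1001101110 by 1101:
  pos 0: 1001 XOR 1101 = 0100
  pos 1: 1001 XOR 1101 = 0100
  pos 2: 1000 XOR 1101 = 0101
  pos 3: 1011 XOR 1101 = 0110
  pos 4: 1101 XOR 1101 = 0000
Remainder = 010 (nonzero — an error is detected).

010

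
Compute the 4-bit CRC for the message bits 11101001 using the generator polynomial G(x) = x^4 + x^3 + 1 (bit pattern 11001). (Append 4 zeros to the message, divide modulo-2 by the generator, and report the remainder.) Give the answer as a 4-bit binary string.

1100

Append 4 zeros: 111010010000. Divide by 11001 (XOR where the leading bit is 1):
  pos 0: 11101 XOR 11001 = 00100
  pos 2: 10000 XOR 11001 = 01001
  pos 3: 10011 XOR 11001 = 01010
  pos 4: 10100 XOR 11001 = 01101
  pos 5: 11010 XOR 11001 = 00011
Remainder (last 4 bits) = 1100. This is the CRC / FCS.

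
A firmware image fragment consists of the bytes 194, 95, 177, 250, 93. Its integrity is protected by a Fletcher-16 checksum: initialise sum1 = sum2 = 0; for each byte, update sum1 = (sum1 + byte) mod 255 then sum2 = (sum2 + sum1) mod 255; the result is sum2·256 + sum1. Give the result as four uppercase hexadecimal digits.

B32C

Running sums (mod 255):
  after byte 0 (194): sum1=194, sum2=194
  after byte 1 (95): sum1=34, sum2=228
  after byte 2 (177): sum1=211, sum2=184
  after byte 3 (250): sum1=206, sum2=135
  after byte 4 (93): sum1=44, sum2=179
Checksum = sum2·256 + sum1 = 179·256 + 44 = 45868 = 0xB32C.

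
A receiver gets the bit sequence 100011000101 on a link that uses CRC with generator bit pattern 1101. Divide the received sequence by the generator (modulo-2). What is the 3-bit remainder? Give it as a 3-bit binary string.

Modulo-2 division of 100011000101 by 1101:
  pos 0: 1000 XOR 1101 = 0101
  pos 1: 1011 XOR 1101 = 0110
  pos 2: 1101 XOR 1101 = 0000
Remainder = 101 (nonzero — an error is detected).

101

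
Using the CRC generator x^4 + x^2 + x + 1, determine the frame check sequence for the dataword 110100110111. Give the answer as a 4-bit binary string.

1001

Append 4 zeros: 1101001101110000. Divide by 10111 (XOR where the leading bit is 1):
  pos 0: 11010 XOR 10111 = 01101
  pos 1: 11010 XOR 10111 = 01101
  pos 2: 11011 XOR 10111 = 01100
  pos 3: 11001 XOR 10111 = 01110
  pos 4: 11100 XOR 10111 = 01011
  pos 5: 10111 XOR 10111 = 00000
  pos 10: 11000 XOR 10111 = 01111
  pos 11: 11110 XOR 10111 = 01001
Remainder (last 4 bits) = 1001. This is the CRC / FCS.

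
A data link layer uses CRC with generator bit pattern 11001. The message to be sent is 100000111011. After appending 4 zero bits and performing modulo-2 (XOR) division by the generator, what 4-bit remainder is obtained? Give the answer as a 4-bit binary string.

1111

Append 4 zeros: 1000001110110000. Divide by 11001 (XOR where the leading bit is 1):
  pos 0: 10000 XOR 11001 = 01001
  pos 1: 10010 XOR 11001 = 01011
  pos 2: 10111 XOR 11001 = 01110
  pos 3: 11101 XOR 11001 = 00100
  pos 5: 10010 XOR 11001 = 01011
  pos 6: 10111 XOR 11001 = 01110
  pos 7: 11101 XOR 11001 = 00100
  pos 9: 10000 XOR 11001 = 01001
  pos 10: 10010 XOR 11001 = 01011
  pos 11: 10110 XOR 11001 = 01111
Remainder (last 4 bits) = 1111. This is the CRC / FCS.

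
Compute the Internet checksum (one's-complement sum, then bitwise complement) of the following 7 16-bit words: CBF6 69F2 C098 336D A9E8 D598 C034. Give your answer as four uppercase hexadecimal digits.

965A

One's-complement addition (fold any carry out of bit 15 back into bit 0):
  0xCBF6 + 0x69F2 = 0x135E8 → wrap carry → 0x35E9
  0x35E9 + 0xC098 = 0x0F681
  0xF681 + 0x336D = 0x129EE → wrap carry → 0x29EF
  0x29EF + 0xA9E8 = 0x0D3D7
  0xD3D7 + 0xD598 = 0x1A96F → wrap carry → 0xA970
  0xA970 + 0xC034 = 0x169A4 → wrap carry → 0x69A5
One's-complement sum = 0x69A5.
Checksum = ~0x69A5 & 0xFFFF = 0x965A.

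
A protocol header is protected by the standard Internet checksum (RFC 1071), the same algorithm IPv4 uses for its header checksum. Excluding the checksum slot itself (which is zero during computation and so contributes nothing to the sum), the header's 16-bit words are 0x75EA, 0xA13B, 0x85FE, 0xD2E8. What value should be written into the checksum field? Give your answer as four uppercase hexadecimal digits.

One's-complement addition (fold any carry out of bit 15 back into bit 0):
  0x75EA + 0xA13B = 0x11725 → wrap carry → 0x1726
  0x1726 + 0x85FE = 0x09D24
  0x9D24 + 0xD2E8 = 0x1700C → wrap carry → 0x700D
One's-complement sum = 0x700D.
Checksum = ~0x700D & 0xFFFF = 0x8FF2.

8FF2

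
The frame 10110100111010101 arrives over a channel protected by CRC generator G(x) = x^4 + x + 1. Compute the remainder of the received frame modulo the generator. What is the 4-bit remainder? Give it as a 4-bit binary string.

Modulo-2 division of 10110100111010101 by 10011:
  pos 0: 10110 XOR 10011 = 00101
  pos 2: 10110 XOR 10011 = 00101
  pos 4: 10101 XOR 10011 = 00110
  pos 6: 11011 XOR 10011 = 01000
  pos 7: 10000 XOR 10011 = 00011
  pos 10: 11101 XOR 10011 = 01110
  pos 11: 11100 XOR 10011 = 01111
  pos 12: 11111 XOR 10011 = 01100
Remainder = 1100 (nonzero — an error is detected).

1100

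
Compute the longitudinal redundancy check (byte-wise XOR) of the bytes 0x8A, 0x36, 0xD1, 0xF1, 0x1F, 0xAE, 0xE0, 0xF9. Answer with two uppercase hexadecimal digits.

34

XOR the bytes together:
  start with 0x8A
  0x8A ⊕ 0x36 = 0xBC
  0xBC ⊕ 0xD1 = 0x6D
  0x6D ⊕ 0xF1 = 0x9C
  0x9C ⊕ 0x1F = 0x83
  0x83 ⊕ 0xAE = 0x2D
  0x2D ⊕ 0xE0 = 0xCD
  0xCD ⊕ 0xF9 = 0x34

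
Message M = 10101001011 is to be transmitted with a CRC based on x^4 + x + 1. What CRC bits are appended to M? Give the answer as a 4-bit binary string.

Append 4 zeros: 101010010110000. Divide by 10011 (XOR where the leading bit is 1):
  pos 0: 10101 XOR 10011 = 00110
  pos 2: 11000 XOR 10011 = 01011
  pos 3: 10111 XOR 10011 = 00100
  pos 5: 10001 XOR 10011 = 00010
  pos 8: 10100 XOR 10011 = 00111
  pos 10: 11100 XOR 10011 = 01111
Remainder (last 4 bits) = 1111. This is the CRC / FCS.

1111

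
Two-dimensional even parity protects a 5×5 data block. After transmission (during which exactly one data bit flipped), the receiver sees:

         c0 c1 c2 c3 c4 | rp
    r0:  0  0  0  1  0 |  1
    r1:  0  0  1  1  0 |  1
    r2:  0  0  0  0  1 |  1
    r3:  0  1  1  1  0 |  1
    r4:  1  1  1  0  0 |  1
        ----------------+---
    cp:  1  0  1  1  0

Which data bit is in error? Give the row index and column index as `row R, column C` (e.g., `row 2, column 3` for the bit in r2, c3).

Recompute each row's even parity and compare to rp:
  r0: data parity 1, sent rp 1 → ok
  r1: data parity 0, sent rp 1 → mismatch
  r2: data parity 1, sent rp 1 → ok
  r3: data parity 1, sent rp 1 → ok
  r4: data parity 1, sent rp 1 → ok
Recompute each column's even parity and compare to cp:
  c0: data parity 1, sent cp 1 → ok
  c1: data parity 0, sent cp 0 → ok
  c2: data parity 1, sent cp 1 → ok
  c3: data parity 1, sent cp 1 → ok
  c4: data parity 1, sent cp 0 → mismatch
Exactly one row (r1) and one column (c4) fail → the flipped bit is at their intersection.

row 1, column 4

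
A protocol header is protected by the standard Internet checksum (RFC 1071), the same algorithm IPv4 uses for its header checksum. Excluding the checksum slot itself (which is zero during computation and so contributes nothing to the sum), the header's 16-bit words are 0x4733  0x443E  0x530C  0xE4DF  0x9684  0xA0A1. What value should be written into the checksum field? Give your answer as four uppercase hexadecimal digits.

057C

One's-complement addition (fold any carry out of bit 15 back into bit 0):
  0x4733 + 0x443E = 0x08B71
  0x8B71 + 0x530C = 0x0DE7D
  0xDE7D + 0xE4DF = 0x1C35C → wrap carry → 0xC35D
  0xC35D + 0x9684 = 0x159E1 → wrap carry → 0x59E2
  0x59E2 + 0xA0A1 = 0x0FA83
One's-complement sum = 0xFA83.
Checksum = ~0xFA83 & 0xFFFF = 0x057C.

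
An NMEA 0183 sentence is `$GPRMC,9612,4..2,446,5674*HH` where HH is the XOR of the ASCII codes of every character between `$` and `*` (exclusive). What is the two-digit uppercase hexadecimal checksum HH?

77

XOR the ASCII codes of the payload characters:
  'G' = 0x47 → acc = 0x47
  'P' = 0x50 → acc = 0x17
  'R' = 0x52 → acc = 0x45
  'M' = 0x4D → acc = 0x08
  'C' = 0x43 → acc = 0x4B
  ',' = 0x2C → acc = 0x67
  '9' = 0x39 → acc = 0x5E
  '6' = 0x36 → acc = 0x68
  '1' = 0x31 → acc = 0x59
  '2' = 0x32 → acc = 0x6B
  ',' = 0x2C → acc = 0x47
  '4' = 0x34 → acc = 0x73
  '.' = 0x2E → acc = 0x5D
  '.' = 0x2E → acc = 0x73
  '2' = 0x32 → acc = 0x41
  ',' = 0x2C → acc = 0x6D
  '4' = 0x34 → acc = 0x59
  '4' = 0x34 → acc = 0x6D
  '6' = 0x36 → acc = 0x5B
  ',' = 0x2C → acc = 0x77
  '5' = 0x35 → acc = 0x42
  '6' = 0x36 → acc = 0x74
  '7' = 0x37 → acc = 0x43
  '4' = 0x34 → acc = 0x77
Checksum = 0x77.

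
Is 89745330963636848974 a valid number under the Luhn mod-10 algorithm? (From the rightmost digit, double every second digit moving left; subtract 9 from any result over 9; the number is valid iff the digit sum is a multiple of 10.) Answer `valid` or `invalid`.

From the right, keep odd positions and double even positions (subtract 9 from any doubled value over 9):
  doubled (positions 2,4,...): 5 7 7 6 6 9 6 1 5 7 → sum 59
  kept (positions 1,3,...): 4 9 4 6 6 6 0 3 4 9 → sum 51
Total = 110.
110 mod 10 = 0, so the number is valid.

valid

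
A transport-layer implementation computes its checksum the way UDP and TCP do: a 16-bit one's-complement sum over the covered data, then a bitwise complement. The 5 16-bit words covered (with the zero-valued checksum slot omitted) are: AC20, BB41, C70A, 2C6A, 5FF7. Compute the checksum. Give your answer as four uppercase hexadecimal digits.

One's-complement addition (fold any carry out of bit 15 back into bit 0):
  0xAC20 + 0xBB41 = 0x16761 → wrap carry → 0x6762
  0x6762 + 0xC70A = 0x12E6C → wrap carry → 0x2E6D
  0x2E6D + 0x2C6A = 0x05AD7
  0x5AD7 + 0x5FF7 = 0x0BACE
One's-complement sum = 0xBACE.
Checksum = ~0xBACE & 0xFFFF = 0x4531.

4531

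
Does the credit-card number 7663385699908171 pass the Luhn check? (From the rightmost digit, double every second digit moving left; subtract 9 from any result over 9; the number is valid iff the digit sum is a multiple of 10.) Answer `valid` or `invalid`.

invalid

From the right, keep odd positions and double even positions (subtract 9 from any doubled value over 9):
  doubled (positions 2,4,...): 5 7 9 9 1 6 3 5 → sum 45
  kept (positions 1,3,...): 1 1 0 9 6 8 3 6 → sum 34
Total = 79.
79 mod 10 = 9, so the number is invalid.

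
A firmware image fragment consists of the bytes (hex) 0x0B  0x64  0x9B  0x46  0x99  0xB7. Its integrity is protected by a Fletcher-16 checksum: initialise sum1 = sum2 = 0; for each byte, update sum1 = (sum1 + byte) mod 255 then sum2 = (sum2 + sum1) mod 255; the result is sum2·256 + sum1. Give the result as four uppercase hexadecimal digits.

Running sums (mod 255):
  after byte 0 (0x0B): sum1=11, sum2=11
  after byte 1 (0x64): sum1=111, sum2=122
  after byte 2 (0x9B): sum1=11, sum2=133
  after byte 3 (0x46): sum1=81, sum2=214
  after byte 4 (0x99): sum1=234, sum2=193
  after byte 5 (0xB7): sum1=162, sum2=100
Checksum = sum2·256 + sum1 = 100·256 + 162 = 25762 = 0x64A2.

64A2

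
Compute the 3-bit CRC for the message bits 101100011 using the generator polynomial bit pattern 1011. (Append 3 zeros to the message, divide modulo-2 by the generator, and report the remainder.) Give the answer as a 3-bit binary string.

Append 3 zeros: 101100011000. Divide by 1011 (XOR where the leading bit is 1):
  pos 0: 1011 XOR 1011 = 0000
  pos 7: 1100 XOR 1011 = 0111
  pos 8: 1110 XOR 1011 = 0101
Remainder (last 3 bits) = 101. This is the CRC / FCS.

101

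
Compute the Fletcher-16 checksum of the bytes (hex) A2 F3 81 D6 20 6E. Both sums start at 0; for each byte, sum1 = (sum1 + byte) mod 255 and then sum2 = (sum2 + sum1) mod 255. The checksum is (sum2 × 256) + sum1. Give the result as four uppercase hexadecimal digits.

CC7D

Running sums (mod 255):
  after byte 0 (A2): sum1=162, sum2=162
  after byte 1 (F3): sum1=150, sum2=57
  after byte 2 (81): sum1=24, sum2=81
  after byte 3 (D6): sum1=238, sum2=64
  after byte 4 (20): sum1=15, sum2=79
  after byte 5 (6E): sum1=125, sum2=204
Checksum = sum2·256 + sum1 = 204·256 + 125 = 52349 = 0xCC7D.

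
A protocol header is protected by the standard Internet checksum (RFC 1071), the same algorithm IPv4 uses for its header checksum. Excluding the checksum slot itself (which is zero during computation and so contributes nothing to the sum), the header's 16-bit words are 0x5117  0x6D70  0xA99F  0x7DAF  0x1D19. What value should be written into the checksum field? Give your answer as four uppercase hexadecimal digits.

FD0F

One's-complement addition (fold any carry out of bit 15 back into bit 0):
  0x5117 + 0x6D70 = 0x0BE87
  0xBE87 + 0xA99F = 0x16826 → wrap carry → 0x6827
  0x6827 + 0x7DAF = 0x0E5D6
  0xE5D6 + 0x1D19 = 0x102EF → wrap carry → 0x02F0
One's-complement sum = 0x02F0.
Checksum = ~0x02F0 & 0xFFFF = 0xFD0F.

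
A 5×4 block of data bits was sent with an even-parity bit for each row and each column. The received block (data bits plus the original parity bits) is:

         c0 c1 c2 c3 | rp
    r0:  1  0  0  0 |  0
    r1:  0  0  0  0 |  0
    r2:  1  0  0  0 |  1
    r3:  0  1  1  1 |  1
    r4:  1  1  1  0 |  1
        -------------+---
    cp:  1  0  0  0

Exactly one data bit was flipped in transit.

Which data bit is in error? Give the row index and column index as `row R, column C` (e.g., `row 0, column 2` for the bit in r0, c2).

Recompute each row's even parity and compare to rp:
  r0: data parity 1, sent rp 0 → mismatch
  r1: data parity 0, sent rp 0 → ok
  r2: data parity 1, sent rp 1 → ok
  r3: data parity 1, sent rp 1 → ok
  r4: data parity 1, sent rp 1 → ok
Recompute each column's even parity and compare to cp:
  c0: data parity 1, sent cp 1 → ok
  c1: data parity 0, sent cp 0 → ok
  c2: data parity 0, sent cp 0 → ok
  c3: data parity 1, sent cp 0 → mismatch
Exactly one row (r0) and one column (c3) fail → the flipped bit is at their intersection.

row 0, column 3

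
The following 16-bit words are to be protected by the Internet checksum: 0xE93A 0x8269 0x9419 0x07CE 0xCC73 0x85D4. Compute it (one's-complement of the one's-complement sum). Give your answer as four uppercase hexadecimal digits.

A62B

One's-complement addition (fold any carry out of bit 15 back into bit 0):
  0xE93A + 0x8269 = 0x16BA3 → wrap carry → 0x6BA4
  0x6BA4 + 0x9419 = 0x0FFBD
  0xFFBD + 0x07CE = 0x1078B → wrap carry → 0x078C
  0x078C + 0xCC73 = 0x0D3FF
  0xD3FF + 0x85D4 = 0x159D3 → wrap carry → 0x59D4
One's-complement sum = 0x59D4.
Checksum = ~0x59D4 & 0xFFFF = 0xA62B.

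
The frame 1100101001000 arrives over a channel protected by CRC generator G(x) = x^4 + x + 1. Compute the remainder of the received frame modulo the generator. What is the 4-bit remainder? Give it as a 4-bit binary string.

Modulo-2 division of 1100101001000 by 10011:
  pos 0: 11001 XOR 10011 = 01010
  pos 1: 10100 XOR 10011 = 00111
  pos 3: 11110 XOR 10011 = 01101
  pos 4: 11010 XOR 10011 = 01001
  pos 5: 10011 XOR 10011 = 00000
Remainder = 0000 (zero — the frame passes the CRC check).

0000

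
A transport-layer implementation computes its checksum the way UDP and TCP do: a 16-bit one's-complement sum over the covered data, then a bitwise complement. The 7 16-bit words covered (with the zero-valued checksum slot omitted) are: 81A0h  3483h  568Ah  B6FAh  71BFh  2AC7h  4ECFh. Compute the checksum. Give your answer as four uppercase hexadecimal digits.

5101

One's-complement addition (fold any carry out of bit 15 back into bit 0):
  0x81A0 + 0x3483 = 0x0B623
  0xB623 + 0x568A = 0x10CAD → wrap carry → 0x0CAE
  0x0CAE + 0xB6FA = 0x0C3A8
  0xC3A8 + 0x71BF = 0x13567 → wrap carry → 0x3568
  0x3568 + 0x2AC7 = 0x0602F
  0x602F + 0x4ECF = 0x0AEFE
One's-complement sum = 0xAEFE.
Checksum = ~0xAEFE & 0xFFFF = 0x5101.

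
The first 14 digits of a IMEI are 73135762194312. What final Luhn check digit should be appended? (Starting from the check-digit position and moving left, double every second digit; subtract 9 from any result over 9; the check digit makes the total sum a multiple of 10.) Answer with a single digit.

Partial digits right→left: 2 1 3 4 9 1 2 6 7 5 3 1 3 7
Double every second digit counting from the check-digit position (so the 1st, 3rd, 5th, ... of the partial from the right).
  doubled (with −9 where >9): 4 6 9 4 5 6 6 → sum 40
  kept as-is: 1 4 1 6 5 1 7 → sum 25
Total = 40 + 25 = 65.
Check digit = (10 − (65 mod 10)) mod 10 = 5.

5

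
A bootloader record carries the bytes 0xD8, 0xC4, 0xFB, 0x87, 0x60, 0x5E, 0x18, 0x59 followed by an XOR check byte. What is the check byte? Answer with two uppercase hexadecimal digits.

1F

XOR the bytes together:
  start with 0xD8
  0xD8 ⊕ 0xC4 = 0x1C
  0x1C ⊕ 0xFB = 0xE7
  0xE7 ⊕ 0x87 = 0x60
  0x60 ⊕ 0x60 = 0x00
  0x00 ⊕ 0x5E = 0x5E
  0x5E ⊕ 0x18 = 0x46
  0x46 ⊕ 0x59 = 0x1F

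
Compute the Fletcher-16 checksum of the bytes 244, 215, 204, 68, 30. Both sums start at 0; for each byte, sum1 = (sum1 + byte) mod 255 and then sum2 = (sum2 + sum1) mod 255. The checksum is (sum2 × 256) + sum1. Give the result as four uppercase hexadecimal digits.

35FB

Running sums (mod 255):
  after byte 0 (244): sum1=244, sum2=244
  after byte 1 (215): sum1=204, sum2=193
  after byte 2 (204): sum1=153, sum2=91
  after byte 3 (68): sum1=221, sum2=57
  after byte 4 (30): sum1=251, sum2=53
Checksum = sum2·256 + sum1 = 53·256 + 251 = 13819 = 0x35FB.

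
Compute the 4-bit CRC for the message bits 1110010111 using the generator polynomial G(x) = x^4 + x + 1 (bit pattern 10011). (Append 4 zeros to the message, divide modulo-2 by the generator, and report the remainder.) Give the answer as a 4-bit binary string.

Append 4 zeros: 11100101110000. Divide by 10011 (XOR where the leading bit is 1):
  pos 0: 11100 XOR 10011 = 01111
  pos 1: 11111 XOR 10011 = 01100
  pos 2: 11000 XOR 10011 = 01011
  pos 3: 10111 XOR 10011 = 00100
  pos 5: 10011 XOR 10011 = 00000
Remainder (last 4 bits) = 0000. This is the CRC / FCS.

0000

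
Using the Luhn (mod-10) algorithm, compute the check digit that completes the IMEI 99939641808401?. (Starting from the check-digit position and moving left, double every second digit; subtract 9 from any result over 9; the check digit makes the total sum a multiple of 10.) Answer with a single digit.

Partial digits right→left: 1 0 4 8 0 8 1 4 6 9 3 9 9 9
Double every second digit counting from the check-digit position (so the 1st, 3rd, 5th, ... of the partial from the right).
  doubled (with −9 where >9): 2 8 0 2 3 6 9 → sum 30
  kept as-is: 0 8 8 4 9 9 9 → sum 47
Total = 30 + 47 = 77.
Check digit = (10 − (77 mod 10)) mod 10 = 3.

3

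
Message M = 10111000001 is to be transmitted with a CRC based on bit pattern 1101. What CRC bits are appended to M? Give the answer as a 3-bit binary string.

Append 3 zeros: 10111000001000. Divide by 1101 (XOR where the leading bit is 1):
  pos 0: 1011 XOR 1101 = 0110
  pos 1: 1101 XOR 1101 = 0000
  pos 10: 1000 XOR 1101 = 0101
Remainder (last 3 bits) = 101. This is the CRC / FCS.

101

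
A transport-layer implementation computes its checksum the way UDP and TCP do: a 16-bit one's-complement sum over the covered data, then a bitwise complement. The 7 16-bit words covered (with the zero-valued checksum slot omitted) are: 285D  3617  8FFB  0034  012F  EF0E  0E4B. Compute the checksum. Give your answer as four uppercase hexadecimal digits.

One's-complement addition (fold any carry out of bit 15 back into bit 0):
  0x285D + 0x3617 = 0x05E74
  0x5E74 + 0x8FFB = 0x0EE6F
  0xEE6F + 0x0034 = 0x0EEA3
  0xEEA3 + 0x012F = 0x0EFD2
  0xEFD2 + 0xEF0E = 0x1DEE0 → wrap carry → 0xDEE1
  0xDEE1 + 0x0E4B = 0x0ED2C
One's-complement sum = 0xED2C.
Checksum = ~0xED2C & 0xFFFF = 0x12D3.

12D3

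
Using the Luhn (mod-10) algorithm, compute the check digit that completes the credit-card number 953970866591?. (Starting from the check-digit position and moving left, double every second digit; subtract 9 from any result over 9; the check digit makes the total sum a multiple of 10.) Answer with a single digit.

Partial digits right→left: 1 9 5 6 6 8 0 7 9 3 5 9
Double every second digit counting from the check-digit position (so the 1st, 3rd, 5th, ... of the partial from the right).
  doubled (with −9 where >9): 2 1 3 0 9 1 → sum 16
  kept as-is: 9 6 8 7 3 9 → sum 42
Total = 16 + 42 = 58.
Check digit = (10 − (58 mod 10)) mod 10 = 2.

2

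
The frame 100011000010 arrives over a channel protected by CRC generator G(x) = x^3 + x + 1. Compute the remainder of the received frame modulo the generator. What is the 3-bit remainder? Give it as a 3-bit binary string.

Modulo-2 division of 100011000010 by 1011:
  pos 0: 1000 XOR 1011 = 0011
  pos 2: 1111 XOR 1011 = 0100
  pos 3: 1000 XOR 1011 = 0011
  pos 5: 1100 XOR 1011 = 0111
  pos 6: 1110 XOR 1011 = 0101
  pos 7: 1011 XOR 1011 = 0000
Remainder = 000 (zero — the frame passes the CRC check).

000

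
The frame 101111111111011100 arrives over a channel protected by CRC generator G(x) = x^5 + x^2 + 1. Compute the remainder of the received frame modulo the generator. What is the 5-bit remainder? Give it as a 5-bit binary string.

Modulo-2 division of 101111111111011100 by 100101:
  pos 0: 101111 XOR 100101 = 001010
  pos 2: 101011 XOR 100101 = 001110
  pos 4: 111011 XOR 100101 = 011110
  pos 5: 111101 XOR 100101 = 011000
  pos 6: 110001 XOR 100101 = 010100
  pos 7: 101000 XOR 100101 = 001101
  pos 9: 110111 XOR 100101 = 010010
  pos 10: 100101 XOR 100101 = 000000
Remainder = 00000 (zero — the frame passes the CRC check).

00000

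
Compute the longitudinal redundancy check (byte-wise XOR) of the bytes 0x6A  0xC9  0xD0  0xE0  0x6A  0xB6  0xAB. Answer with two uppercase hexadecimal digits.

E4

XOR the bytes together:
  start with 0x6A
  0x6A ⊕ 0xC9 = 0xA3
  0xA3 ⊕ 0xD0 = 0x73
  0x73 ⊕ 0xE0 = 0x93
  0x93 ⊕ 0x6A = 0xF9
  0xF9 ⊕ 0xB6 = 0x4F
  0x4F ⊕ 0xAB = 0xE4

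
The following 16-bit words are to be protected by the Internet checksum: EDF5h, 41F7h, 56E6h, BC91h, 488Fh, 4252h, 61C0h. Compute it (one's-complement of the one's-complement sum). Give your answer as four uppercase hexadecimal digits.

One's-complement addition (fold any carry out of bit 15 back into bit 0):
  0xEDF5 + 0x41F7 = 0x12FEC → wrap carry → 0x2FED
  0x2FED + 0x56E6 = 0x086D3
  0x86D3 + 0xBC91 = 0x14364 → wrap carry → 0x4365
  0x4365 + 0x488F = 0x08BF4
  0x8BF4 + 0x4252 = 0x0CE46
  0xCE46 + 0x61C0 = 0x13006 → wrap carry → 0x3007
One's-complement sum = 0x3007.
Checksum = ~0x3007 & 0xFFFF = 0xCFF8.

CFF8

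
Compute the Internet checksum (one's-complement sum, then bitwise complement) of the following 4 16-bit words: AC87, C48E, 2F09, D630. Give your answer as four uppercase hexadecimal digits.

One's-complement addition (fold any carry out of bit 15 back into bit 0):
  0xAC87 + 0xC48E = 0x17115 → wrap carry → 0x7116
  0x7116 + 0x2F09 = 0x0A01F
  0xA01F + 0xD630 = 0x1764F → wrap carry → 0x7650
One's-complement sum = 0x7650.
Checksum = ~0x7650 & 0xFFFF = 0x89AF.

89AF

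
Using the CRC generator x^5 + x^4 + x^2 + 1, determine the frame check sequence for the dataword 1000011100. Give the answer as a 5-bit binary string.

11110

Append 5 zeros: 100001110000000. Divide by 110101 (XOR where the leading bit is 1):
  pos 0: 100001 XOR 110101 = 010100
  pos 1: 101001 XOR 110101 = 011100
  pos 2: 111001 XOR 110101 = 001100
  pos 4: 110000 XOR 110101 = 000101
  pos 7: 101000 XOR 110101 = 011101
  pos 8: 111010 XOR 110101 = 001111
Remainder (last 5 bits) = 11110. This is the CRC / FCS.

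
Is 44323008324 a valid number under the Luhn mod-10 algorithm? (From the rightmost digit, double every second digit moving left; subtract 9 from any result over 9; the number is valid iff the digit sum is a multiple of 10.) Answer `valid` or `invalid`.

valid

From the right, keep odd positions and double even positions (subtract 9 from any doubled value over 9):
  doubled (positions 2,4,...): 4 7 0 4 8 → sum 23
  kept (positions 1,3,...): 4 3 0 3 3 4 → sum 17
Total = 40.
40 mod 10 = 0, so the number is valid.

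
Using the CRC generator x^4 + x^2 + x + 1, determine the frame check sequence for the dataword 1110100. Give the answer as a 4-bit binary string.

Append 4 zeros: 11101000000. Divide by 10111 (XOR where the leading bit is 1):
  pos 0: 11101 XOR 10111 = 01010
  pos 1: 10100 XOR 10111 = 00011
  pos 4: 11000 XOR 10111 = 01111
  pos 5: 11110 XOR 10111 = 01001
  pos 6: 10010 XOR 10111 = 00101
Remainder (last 4 bits) = 0101. This is the CRC / FCS.

0101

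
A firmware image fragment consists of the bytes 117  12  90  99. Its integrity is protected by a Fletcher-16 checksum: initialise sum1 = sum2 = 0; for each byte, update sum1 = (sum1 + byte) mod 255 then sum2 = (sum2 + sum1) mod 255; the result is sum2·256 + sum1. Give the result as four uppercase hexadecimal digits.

Running sums (mod 255):
  after byte 0 (117): sum1=117, sum2=117
  after byte 1 (12): sum1=129, sum2=246
  after byte 2 (90): sum1=219, sum2=210
  after byte 3 (99): sum1=63, sum2=18
Checksum = sum2·256 + sum1 = 18·256 + 63 = 4671 = 0x123F.

123F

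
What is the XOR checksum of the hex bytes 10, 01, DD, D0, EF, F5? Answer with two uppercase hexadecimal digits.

06

XOR the bytes together:
  start with 0x10
  0x10 ⊕ 0x01 = 0x11
  0x11 ⊕ 0xDD = 0xCC
  0xCC ⊕ 0xD0 = 0x1C
  0x1C ⊕ 0xEF = 0xF3
  0xF3 ⊕ 0xF5 = 0x06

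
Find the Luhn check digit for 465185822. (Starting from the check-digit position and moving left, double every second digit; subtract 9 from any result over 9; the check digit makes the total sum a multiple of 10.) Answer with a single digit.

9

Partial digits right→left: 2 2 8 5 8 1 5 6 4
Double every second digit counting from the check-digit position (so the 1st, 3rd, 5th, ... of the partial from the right).
  doubled (with −9 where >9): 4 7 7 1 8 → sum 27
  kept as-is: 2 5 1 6 → sum 14
Total = 27 + 14 = 41.
Check digit = (10 − (41 mod 10)) mod 10 = 9.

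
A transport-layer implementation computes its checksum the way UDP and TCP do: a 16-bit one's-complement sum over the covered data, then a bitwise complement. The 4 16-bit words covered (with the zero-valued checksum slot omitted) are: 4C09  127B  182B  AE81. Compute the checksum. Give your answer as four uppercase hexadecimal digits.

One's-complement addition (fold any carry out of bit 15 back into bit 0):
  0x4C09 + 0x127B = 0x05E84
  0x5E84 + 0x182B = 0x076AF
  0x76AF + 0xAE81 = 0x12530 → wrap carry → 0x2531
One's-complement sum = 0x2531.
Checksum = ~0x2531 & 0xFFFF = 0xDACE.

DACE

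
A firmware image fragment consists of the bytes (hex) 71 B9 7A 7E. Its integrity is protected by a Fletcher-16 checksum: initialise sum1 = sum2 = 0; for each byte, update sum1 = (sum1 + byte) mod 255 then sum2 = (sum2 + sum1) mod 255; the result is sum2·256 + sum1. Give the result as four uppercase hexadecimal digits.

6624

Running sums (mod 255):
  after byte 0 (71): sum1=113, sum2=113
  after byte 1 (B9): sum1=43, sum2=156
  after byte 2 (7A): sum1=165, sum2=66
  after byte 3 (7E): sum1=36, sum2=102
Checksum = sum2·256 + sum1 = 102·256 + 36 = 26148 = 0x6624.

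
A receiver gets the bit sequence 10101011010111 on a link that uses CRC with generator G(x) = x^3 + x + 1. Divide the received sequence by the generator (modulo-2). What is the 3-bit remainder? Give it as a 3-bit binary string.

Modulo-2 division of 10101011010111 by 1011:
  pos 0: 1010 XOR 1011 = 0001
  pos 3: 1101 XOR 1011 = 0110
  pos 4: 1101 XOR 1011 = 0110
  pos 5: 1100 XOR 1011 = 0111
  pos 6: 1111 XOR 1011 = 0100
  pos 7: 1000 XOR 1011 = 0011
  pos 9: 1111 XOR 1011 = 0100
  pos 10: 1001 XOR 1011 = 0010
Remainder = 010 (nonzero — an error is detected).

010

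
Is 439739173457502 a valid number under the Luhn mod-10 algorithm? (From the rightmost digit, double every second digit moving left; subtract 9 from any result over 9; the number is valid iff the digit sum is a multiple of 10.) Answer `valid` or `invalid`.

From the right, keep odd positions and double even positions (subtract 9 from any doubled value over 9):
  doubled (positions 2,4,...): 0 5 8 5 9 5 6 → sum 38
  kept (positions 1,3,...): 2 5 5 3 1 3 9 4 → sum 32
Total = 70.
70 mod 10 = 0, so the number is valid.

valid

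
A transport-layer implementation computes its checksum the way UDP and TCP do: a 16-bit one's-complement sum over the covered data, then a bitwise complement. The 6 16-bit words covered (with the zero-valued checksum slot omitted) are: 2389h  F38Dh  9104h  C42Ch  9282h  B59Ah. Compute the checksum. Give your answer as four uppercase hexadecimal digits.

4B9A

One's-complement addition (fold any carry out of bit 15 back into bit 0):
  0x2389 + 0xF38D = 0x11716 → wrap carry → 0x1717
  0x1717 + 0x9104 = 0x0A81B
  0xA81B + 0xC42C = 0x16C47 → wrap carry → 0x6C48
  0x6C48 + 0x9282 = 0x0FECA
  0xFECA + 0xB59A = 0x1B464 → wrap carry → 0xB465
One's-complement sum = 0xB465.
Checksum = ~0xB465 & 0xFFFF = 0x4B9A.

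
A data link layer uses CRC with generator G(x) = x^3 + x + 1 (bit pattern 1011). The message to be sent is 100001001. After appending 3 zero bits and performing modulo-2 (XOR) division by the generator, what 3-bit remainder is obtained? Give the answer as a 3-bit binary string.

000

Append 3 zeros: 100001001000. Divide by 1011 (XOR where the leading bit is 1):
  pos 0: 1000 XOR 1011 = 0011
  pos 2: 1101 XOR 1011 = 0110
  pos 3: 1100 XOR 1011 = 0111
  pos 4: 1110 XOR 1011 = 0101
  pos 5: 1011 XOR 1011 = 0000
Remainder (last 3 bits) = 000. This is the CRC / FCS.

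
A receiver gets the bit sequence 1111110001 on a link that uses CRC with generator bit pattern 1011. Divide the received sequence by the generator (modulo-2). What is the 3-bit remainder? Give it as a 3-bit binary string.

010

Modulo-2 division of 1111110001 by 1011:
  pos 0: 1111 XOR 1011 = 0100
  pos 1: 1001 XOR 1011 = 0010
  pos 3: 1010 XOR 1011 = 0001
  pos 6: 1001 XOR 1011 = 0010
Remainder = 010 (nonzero — an error is detected).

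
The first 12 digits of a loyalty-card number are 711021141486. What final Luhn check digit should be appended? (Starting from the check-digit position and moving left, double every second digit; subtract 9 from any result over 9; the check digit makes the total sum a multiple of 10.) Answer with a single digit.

7

Partial digits right→left: 6 8 4 1 4 1 1 2 0 1 1 7
Double every second digit counting from the check-digit position (so the 1st, 3rd, 5th, ... of the partial from the right).
  doubled (with −9 where >9): 3 8 8 2 0 2 → sum 23
  kept as-is: 8 1 1 2 1 7 → sum 20
Total = 23 + 20 = 43.
Check digit = (10 − (43 mod 10)) mod 10 = 7.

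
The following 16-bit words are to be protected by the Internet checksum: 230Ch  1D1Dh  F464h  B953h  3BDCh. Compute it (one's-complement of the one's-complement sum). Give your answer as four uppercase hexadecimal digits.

D641

One's-complement addition (fold any carry out of bit 15 back into bit 0):
  0x230C + 0x1D1D = 0x04029
  0x4029 + 0xF464 = 0x1348D → wrap carry → 0x348E
  0x348E + 0xB953 = 0x0EDE1
  0xEDE1 + 0x3BDC = 0x129BD → wrap carry → 0x29BE
One's-complement sum = 0x29BE.
Checksum = ~0x29BE & 0xFFFF = 0xD641.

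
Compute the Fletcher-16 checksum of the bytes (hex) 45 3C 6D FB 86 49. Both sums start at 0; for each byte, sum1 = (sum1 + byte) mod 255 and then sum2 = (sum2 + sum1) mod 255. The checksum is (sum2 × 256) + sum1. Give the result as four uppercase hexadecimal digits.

CCBA

Running sums (mod 255):
  after byte 0 (45): sum1=69, sum2=69
  after byte 1 (3C): sum1=129, sum2=198
  after byte 2 (6D): sum1=238, sum2=181
  after byte 3 (FB): sum1=234, sum2=160
  after byte 4 (86): sum1=113, sum2=18
  after byte 5 (49): sum1=186, sum2=204
Checksum = sum2·256 + sum1 = 204·256 + 186 = 52410 = 0xCCBA.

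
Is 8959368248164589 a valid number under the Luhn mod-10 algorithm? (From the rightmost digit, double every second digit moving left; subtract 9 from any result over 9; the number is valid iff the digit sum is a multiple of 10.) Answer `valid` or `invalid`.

valid

From the right, keep odd positions and double even positions (subtract 9 from any doubled value over 9):
  doubled (positions 2,4,...): 7 8 2 8 7 6 1 7 → sum 46
  kept (positions 1,3,...): 9 5 6 8 2 6 9 9 → sum 54
Total = 100.
100 mod 10 = 0, so the number is valid.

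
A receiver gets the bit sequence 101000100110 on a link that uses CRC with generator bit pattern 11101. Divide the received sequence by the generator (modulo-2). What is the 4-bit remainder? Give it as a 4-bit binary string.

1000

Modulo-2 division of 101000100110 by 11101:
  pos 0: 10100 XOR 11101 = 01001
  pos 1: 10010 XOR 11101 = 01111
  pos 2: 11111 XOR 11101 = 00010
  pos 5: 10001 XOR 11101 = 01100
  pos 6: 11001 XOR 11101 = 00100
Remainder = 1000 (nonzero — an error is detected).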